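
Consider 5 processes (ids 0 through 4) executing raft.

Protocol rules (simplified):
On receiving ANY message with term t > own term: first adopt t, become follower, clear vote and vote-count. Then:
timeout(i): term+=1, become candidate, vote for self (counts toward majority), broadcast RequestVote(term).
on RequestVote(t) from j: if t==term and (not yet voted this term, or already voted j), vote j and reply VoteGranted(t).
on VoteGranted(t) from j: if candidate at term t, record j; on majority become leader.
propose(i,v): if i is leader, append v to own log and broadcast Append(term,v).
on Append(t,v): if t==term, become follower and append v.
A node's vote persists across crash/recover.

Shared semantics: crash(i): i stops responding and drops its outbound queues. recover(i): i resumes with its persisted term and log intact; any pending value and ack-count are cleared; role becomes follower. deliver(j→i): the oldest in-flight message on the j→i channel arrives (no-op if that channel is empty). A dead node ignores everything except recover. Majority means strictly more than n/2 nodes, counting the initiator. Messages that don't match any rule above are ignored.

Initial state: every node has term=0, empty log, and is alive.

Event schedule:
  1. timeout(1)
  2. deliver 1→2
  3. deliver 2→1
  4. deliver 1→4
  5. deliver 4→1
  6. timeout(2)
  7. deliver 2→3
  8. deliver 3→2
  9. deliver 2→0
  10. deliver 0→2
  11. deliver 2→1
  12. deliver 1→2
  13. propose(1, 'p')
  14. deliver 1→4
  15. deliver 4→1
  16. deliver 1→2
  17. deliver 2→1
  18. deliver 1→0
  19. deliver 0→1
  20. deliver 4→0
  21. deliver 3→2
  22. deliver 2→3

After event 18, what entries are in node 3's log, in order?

empty

1. timeout(1):  <1:cand t1 ->
2. deliver 1→2:  <2:foll t1 ->
3. deliver 2→1:  nop
4. deliver 1→4:  <4:foll t1 ->
5. deliver 4→1:  <1:lead t1 ->
6. timeout(2):  <2:cand t2 ->
7. deliver 2→3:  <3:foll t2 ->
8. deliver 3→2:  nop
9. deliver 2→0:  <0:foll t2 ->
10. deliver 0→2:  <2:lead t2 ->
11. deliver 2→1:  <1:foll t2 ->
12. deliver 1→2:  nop
13. propose(1,'p'):  nop
14. deliver 1→4:  nop
15. deliver 4→1:  nop
16. deliver 1→2:  nop
17. deliver 2→1:  nop
18. deliver 1→0:  nop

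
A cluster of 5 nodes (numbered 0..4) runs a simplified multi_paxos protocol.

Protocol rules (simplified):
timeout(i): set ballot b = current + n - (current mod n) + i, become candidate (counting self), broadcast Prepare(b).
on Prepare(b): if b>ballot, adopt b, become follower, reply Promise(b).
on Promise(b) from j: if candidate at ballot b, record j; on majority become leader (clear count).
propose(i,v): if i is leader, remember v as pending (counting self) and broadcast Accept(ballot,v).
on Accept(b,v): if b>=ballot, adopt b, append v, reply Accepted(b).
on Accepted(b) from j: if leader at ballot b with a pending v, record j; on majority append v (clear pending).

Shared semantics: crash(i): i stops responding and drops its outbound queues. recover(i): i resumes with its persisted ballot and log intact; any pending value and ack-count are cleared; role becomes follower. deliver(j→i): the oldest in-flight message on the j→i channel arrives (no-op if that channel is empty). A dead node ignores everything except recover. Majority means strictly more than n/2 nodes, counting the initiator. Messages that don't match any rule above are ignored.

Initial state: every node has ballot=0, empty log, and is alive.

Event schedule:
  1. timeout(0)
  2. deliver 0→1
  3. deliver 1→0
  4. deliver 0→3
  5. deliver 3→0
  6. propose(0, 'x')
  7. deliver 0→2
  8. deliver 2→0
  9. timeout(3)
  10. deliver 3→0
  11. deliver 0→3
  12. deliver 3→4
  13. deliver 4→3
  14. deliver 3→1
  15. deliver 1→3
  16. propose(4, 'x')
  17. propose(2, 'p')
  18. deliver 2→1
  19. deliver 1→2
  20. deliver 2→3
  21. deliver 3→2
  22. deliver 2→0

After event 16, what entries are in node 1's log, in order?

empty

[1] timeout(0) → N0(cand b5 [-])
[2] deliver 0→1 → N1(foll b5 [-])
[3] deliver 1→0 → ∅
[4] deliver 0→3 → N3(foll b5 [-])
[5] deliver 3→0 → N0(lead b5 [-])
[6] propose(0,'x') → ∅
[7] deliver 0→2 → N2(foll b5 [-])
[8] deliver 2→0 → ∅
[9] timeout(3) → N3(cand b13 [-])
[10] deliver 3→0 → N0(foll b13 [-])
[11] deliver 0→3 → ∅
[12] deliver 3→4 → N4(foll b13 [-])
[13] deliver 4→3 → ∅
[14] deliver 3→1 → N1(foll b13 [-])
[15] deliver 1→3 → N3(lead b13 [-])
[16] propose(4,'x') → ∅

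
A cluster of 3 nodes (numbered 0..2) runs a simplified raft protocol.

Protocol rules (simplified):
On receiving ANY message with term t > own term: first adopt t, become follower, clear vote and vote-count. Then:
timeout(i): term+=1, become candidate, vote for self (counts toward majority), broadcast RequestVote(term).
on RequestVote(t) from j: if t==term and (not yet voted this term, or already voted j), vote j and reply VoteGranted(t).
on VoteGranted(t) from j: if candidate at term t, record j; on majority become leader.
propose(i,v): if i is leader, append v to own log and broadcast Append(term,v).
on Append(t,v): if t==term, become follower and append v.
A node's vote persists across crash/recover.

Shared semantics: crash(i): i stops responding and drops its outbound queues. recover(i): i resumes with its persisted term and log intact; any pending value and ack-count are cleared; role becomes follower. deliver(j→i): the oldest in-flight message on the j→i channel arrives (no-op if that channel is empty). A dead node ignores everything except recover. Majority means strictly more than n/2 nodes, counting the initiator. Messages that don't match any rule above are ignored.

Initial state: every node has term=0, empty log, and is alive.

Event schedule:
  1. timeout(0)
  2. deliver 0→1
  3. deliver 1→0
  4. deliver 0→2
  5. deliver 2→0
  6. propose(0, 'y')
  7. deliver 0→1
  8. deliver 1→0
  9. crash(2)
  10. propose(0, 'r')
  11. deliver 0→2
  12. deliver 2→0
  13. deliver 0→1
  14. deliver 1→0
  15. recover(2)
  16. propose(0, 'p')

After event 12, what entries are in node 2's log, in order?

empty

[1] timeout(0) → N0(cand t1 [-])
[2] deliver 0→1 → N1(foll t1 [-])
[3] deliver 1→0 → N0(lead t1 [-])
[4] deliver 0→2 → N2(foll t1 [-])
[5] deliver 2→0 → ∅
[6] propose(0,'y') → N0(lead t1 [y])
[7] deliver 0→1 → N1(foll t1 [y])
[8] deliver 1→0 → ∅
[9] crash(2) → N2(✗foll t1 [-])
[10] propose(0,'r') → N0(lead t1 [y,r])
[11] deliver 0→2 → ∅
[12] deliver 2→0 → ∅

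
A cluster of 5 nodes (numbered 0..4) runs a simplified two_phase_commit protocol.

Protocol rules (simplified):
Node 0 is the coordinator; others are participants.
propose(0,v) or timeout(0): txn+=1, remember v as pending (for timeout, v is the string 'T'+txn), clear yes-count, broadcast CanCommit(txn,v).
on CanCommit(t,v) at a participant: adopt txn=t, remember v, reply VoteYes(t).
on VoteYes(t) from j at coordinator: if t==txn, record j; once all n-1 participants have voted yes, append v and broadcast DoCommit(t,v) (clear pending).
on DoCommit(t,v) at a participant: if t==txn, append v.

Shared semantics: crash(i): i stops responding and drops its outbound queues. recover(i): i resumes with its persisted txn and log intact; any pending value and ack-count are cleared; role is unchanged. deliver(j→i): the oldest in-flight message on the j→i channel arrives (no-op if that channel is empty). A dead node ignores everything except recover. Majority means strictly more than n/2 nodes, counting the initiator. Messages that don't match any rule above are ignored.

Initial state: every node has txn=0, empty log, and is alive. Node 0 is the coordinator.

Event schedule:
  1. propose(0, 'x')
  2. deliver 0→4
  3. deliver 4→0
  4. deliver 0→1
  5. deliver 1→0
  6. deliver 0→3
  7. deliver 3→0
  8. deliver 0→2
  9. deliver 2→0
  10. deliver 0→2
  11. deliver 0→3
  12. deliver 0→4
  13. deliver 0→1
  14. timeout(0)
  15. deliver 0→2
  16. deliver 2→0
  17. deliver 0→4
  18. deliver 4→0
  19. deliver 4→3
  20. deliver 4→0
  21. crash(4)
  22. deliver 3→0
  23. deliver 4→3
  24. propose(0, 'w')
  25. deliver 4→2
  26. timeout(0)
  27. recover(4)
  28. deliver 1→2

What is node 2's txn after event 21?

2

1. propose(0,'x'):  <0:coor t1 ->
2. deliver 0→4:  <4:part t1 ->
3. deliver 4→0:  nop
4. deliver 0→1:  <1:part t1 ->
5. deliver 1→0:  nop
6. deliver 0→3:  <3:part t1 ->
7. deliver 3→0:  nop
8. deliver 0→2:  <2:part t1 ->
9. deliver 2→0:  <0:coor t1 x>
10. deliver 0→2:  <2:part t1 x>
11. deliver 0→3:  <3:part t1 x>
12. deliver 0→4:  <4:part t1 x>
13. deliver 0→1:  <1:part t1 x>
14. timeout(0):  <0:coor t2 x>
15. deliver 0→2:  <2:part t2 x>
16. deliver 2→0:  nop
17. deliver 0→4:  <4:part t2 x>
18. deliver 4→0:  nop
19. deliver 4→3:  nop
20. deliver 4→0:  nop
21. crash(4):  <4:✗part t2 x>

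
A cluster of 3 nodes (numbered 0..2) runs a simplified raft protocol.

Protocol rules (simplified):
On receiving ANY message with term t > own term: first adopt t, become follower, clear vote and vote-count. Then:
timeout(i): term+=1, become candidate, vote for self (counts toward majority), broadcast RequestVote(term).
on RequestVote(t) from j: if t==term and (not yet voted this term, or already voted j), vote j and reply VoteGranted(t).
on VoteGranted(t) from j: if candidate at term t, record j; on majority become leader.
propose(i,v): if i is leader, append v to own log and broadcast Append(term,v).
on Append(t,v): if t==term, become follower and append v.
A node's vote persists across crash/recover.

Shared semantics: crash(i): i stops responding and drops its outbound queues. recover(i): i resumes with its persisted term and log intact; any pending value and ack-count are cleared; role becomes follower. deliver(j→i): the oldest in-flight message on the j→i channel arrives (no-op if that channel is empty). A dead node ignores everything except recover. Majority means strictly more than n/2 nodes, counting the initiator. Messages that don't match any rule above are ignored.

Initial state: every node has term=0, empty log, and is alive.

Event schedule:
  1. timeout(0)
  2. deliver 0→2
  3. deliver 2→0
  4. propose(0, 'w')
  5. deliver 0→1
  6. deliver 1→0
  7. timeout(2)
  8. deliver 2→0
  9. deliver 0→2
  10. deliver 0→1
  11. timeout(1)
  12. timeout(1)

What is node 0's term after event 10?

2

[1] timeout(0) → N0(cand t1 [-])
[2] deliver 0→2 → N2(foll t1 [-])
[3] deliver 2→0 → N0(lead t1 [-])
[4] propose(0,'w') → N0(lead t1 [w])
[5] deliver 0→1 → N1(foll t1 [-])
[6] deliver 1→0 → ∅
[7] timeout(2) → N2(cand t2 [-])
[8] deliver 2→0 → N0(foll t2 [w])
[9] deliver 0→2 → ∅
[10] deliver 0→1 → N1(foll t1 [w])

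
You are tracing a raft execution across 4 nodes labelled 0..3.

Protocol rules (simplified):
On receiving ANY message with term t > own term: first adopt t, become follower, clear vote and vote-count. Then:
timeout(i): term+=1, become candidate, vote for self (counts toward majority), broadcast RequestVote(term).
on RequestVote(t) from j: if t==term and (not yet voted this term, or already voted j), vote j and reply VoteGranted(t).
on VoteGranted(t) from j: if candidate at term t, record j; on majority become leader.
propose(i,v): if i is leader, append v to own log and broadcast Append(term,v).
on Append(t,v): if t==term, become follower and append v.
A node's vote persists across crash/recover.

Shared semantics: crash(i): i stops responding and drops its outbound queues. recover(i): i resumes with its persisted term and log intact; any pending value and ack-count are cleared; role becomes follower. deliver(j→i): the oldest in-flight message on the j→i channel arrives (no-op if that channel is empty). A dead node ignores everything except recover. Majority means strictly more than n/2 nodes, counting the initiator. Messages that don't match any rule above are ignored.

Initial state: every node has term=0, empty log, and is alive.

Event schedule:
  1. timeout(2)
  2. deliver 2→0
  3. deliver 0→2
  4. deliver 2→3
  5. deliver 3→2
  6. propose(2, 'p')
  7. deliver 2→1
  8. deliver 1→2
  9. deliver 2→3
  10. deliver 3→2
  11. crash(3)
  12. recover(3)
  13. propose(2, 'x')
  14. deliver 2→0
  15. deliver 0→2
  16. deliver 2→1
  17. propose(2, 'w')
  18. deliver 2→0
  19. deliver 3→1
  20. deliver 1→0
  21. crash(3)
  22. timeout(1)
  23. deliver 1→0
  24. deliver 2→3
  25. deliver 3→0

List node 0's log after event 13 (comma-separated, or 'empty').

empty

[1] timeout(2) → N2(cand t1 [-])
[2] deliver 2→0 → N0(foll t1 [-])
[3] deliver 0→2 → ∅
[4] deliver 2→3 → N3(foll t1 [-])
[5] deliver 3→2 → N2(lead t1 [-])
[6] propose(2,'p') → N2(lead t1 [p])
[7] deliver 2→1 → N1(foll t1 [-])
[8] deliver 1→2 → ∅
[9] deliver 2→3 → N3(foll t1 [p])
[10] deliver 3→2 → ∅
[11] crash(3) → N3(✗foll t1 [p])
[12] recover(3) → N3(foll t1 [p])
[13] propose(2,'x') → N2(lead t1 [p,x])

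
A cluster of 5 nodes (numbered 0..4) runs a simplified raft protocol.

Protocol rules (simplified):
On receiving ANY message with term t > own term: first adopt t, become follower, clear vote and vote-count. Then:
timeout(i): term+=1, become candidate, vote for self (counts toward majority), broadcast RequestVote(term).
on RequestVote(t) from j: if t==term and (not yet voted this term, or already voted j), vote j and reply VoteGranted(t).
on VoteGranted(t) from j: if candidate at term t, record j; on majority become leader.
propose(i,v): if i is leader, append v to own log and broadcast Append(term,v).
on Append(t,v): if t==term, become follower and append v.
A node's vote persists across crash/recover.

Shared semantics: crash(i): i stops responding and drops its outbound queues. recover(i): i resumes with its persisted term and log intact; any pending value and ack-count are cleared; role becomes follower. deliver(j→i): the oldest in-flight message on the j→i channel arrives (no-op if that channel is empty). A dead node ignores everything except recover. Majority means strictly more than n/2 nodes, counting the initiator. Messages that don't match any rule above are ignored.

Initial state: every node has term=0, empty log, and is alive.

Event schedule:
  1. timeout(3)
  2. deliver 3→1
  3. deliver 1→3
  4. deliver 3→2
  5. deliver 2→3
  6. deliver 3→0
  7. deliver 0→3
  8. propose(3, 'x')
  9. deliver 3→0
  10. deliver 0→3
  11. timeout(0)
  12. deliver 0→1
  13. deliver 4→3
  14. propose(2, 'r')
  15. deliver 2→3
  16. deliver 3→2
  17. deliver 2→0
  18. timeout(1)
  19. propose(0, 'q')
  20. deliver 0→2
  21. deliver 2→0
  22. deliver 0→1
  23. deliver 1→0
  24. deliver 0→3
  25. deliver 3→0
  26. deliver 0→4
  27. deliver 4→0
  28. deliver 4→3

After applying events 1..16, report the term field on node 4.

0

after 1 — timeout(3): n3:cand/t1/[-]
after 2 — deliver 3→1: n1:foll/t1/[-]
after 3 — deliver 1→3: ·
after 4 — deliver 3→2: n2:foll/t1/[-]
after 5 — deliver 2→3: n3:lead/t1/[-]
after 6 — deliver 3→0: n0:foll/t1/[-]
after 7 — deliver 0→3: ·
after 8 — propose(3,'x'): n3:lead/t1/[x]
after 9 — deliver 3→0: n0:foll/t1/[x]
after 10 — deliver 0→3: ·
after 11 — timeout(0): n0:cand/t2/[x]
after 12 — deliver 0→1: n1:foll/t2/[-]
after 13 — deliver 4→3: ·
after 14 — propose(2,'r'): ·
after 15 — deliver 2→3: ·
after 16 — deliver 3→2: n2:foll/t1/[x]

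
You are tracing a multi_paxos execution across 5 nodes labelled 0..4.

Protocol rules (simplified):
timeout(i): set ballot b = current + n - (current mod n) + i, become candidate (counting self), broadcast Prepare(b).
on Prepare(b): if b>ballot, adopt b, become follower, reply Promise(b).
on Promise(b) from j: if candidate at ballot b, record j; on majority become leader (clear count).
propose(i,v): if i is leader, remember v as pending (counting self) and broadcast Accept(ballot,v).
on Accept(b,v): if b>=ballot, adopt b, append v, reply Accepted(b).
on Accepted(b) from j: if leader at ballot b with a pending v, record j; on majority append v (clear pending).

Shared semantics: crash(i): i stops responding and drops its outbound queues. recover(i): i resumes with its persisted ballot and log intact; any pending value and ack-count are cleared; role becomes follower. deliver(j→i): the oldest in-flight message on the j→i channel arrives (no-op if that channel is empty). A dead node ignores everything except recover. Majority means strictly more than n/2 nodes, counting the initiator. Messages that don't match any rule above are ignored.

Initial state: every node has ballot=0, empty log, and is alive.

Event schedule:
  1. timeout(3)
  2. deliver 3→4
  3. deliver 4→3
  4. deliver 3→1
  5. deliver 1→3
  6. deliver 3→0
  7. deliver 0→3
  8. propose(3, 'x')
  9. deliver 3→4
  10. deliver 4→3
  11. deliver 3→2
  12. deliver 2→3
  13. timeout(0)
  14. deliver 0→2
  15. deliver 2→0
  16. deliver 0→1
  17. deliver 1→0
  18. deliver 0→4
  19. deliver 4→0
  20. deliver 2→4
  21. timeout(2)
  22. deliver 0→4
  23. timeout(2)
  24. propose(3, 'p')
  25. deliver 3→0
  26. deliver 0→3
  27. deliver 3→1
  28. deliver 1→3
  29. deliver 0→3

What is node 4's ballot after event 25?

after 1 — timeout(3): n3:cand/b8/[-]
after 2 — deliver 3→4: n4:foll/b8/[-]
after 3 — deliver 4→3: ·
after 4 — deliver 3→1: n1:foll/b8/[-]
after 5 — deliver 1→3: n3:lead/b8/[-]
after 6 — deliver 3→0: n0:foll/b8/[-]
after 7 — deliver 0→3: ·
after 8 — propose(3,'x'): ·
after 9 — deliver 3→4: n4:foll/b8/[x]
after 10 — deliver 4→3: ·
after 11 — deliver 3→2: n2:foll/b8/[-]
after 12 — deliver 2→3: ·
after 13 — timeout(0): n0:cand/b10/[-]
after 14 — deliver 0→2: n2:foll/b10/[-]
after 15 — deliver 2→0: ·
after 16 — deliver 0→1: n1:foll/b10/[-]
after 17 — deliver 1→0: n0:lead/b10/[-]
after 18 — deliver 0→4: n4:foll/b10/[x]
after 19 — deliver 4→0: ·
after 20 — deliver 2→4: ·
after 21 — timeout(2): n2:cand/b17/[-]
after 22 — deliver 0→4: ·
after 23 — timeout(2): n2:cand/b22/[-]
after 24 — propose(3,'p'): ·
after 25 — deliver 3→0: ·

10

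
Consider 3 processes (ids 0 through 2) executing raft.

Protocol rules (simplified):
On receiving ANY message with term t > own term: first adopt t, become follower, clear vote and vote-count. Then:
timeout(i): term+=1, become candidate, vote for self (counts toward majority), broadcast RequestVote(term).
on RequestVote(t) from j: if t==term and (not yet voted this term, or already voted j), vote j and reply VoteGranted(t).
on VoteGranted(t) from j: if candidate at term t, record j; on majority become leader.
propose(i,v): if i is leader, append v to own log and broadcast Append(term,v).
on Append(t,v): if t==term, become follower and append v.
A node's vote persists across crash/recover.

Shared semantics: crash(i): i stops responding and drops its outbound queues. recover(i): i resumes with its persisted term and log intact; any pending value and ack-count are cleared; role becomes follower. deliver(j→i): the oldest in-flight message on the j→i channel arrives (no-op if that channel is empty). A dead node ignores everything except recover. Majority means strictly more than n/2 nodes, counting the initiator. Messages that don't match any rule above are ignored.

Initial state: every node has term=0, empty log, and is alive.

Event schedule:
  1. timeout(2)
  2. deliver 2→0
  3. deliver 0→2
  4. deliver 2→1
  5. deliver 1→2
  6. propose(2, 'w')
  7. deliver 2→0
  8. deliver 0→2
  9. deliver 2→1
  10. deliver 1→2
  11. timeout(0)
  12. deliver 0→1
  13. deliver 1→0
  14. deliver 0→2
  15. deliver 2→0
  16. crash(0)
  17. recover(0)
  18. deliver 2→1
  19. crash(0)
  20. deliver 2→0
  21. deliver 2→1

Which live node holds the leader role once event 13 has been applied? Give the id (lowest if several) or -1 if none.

0

e1 timeout(2): 2[cand,t=1,-]
e2 deliver 2→0: 0[foll,t=1,-]
e3 deliver 0→2: 2[lead,t=1,-]
e4 deliver 2→1: 1[foll,t=1,-]
e5 deliver 1→2: ·
e6 propose(2,'w'): 2[lead,t=1,w]
e7 deliver 2→0: 0[foll,t=1,w]
e8 deliver 0→2: ·
e9 deliver 2→1: 1[foll,t=1,w]
e10 deliver 1→2: ·
e11 timeout(0): 0[cand,t=2,w]
e12 deliver 0→1: 1[foll,t=2,w]
e13 deliver 1→0: 0[lead,t=2,w]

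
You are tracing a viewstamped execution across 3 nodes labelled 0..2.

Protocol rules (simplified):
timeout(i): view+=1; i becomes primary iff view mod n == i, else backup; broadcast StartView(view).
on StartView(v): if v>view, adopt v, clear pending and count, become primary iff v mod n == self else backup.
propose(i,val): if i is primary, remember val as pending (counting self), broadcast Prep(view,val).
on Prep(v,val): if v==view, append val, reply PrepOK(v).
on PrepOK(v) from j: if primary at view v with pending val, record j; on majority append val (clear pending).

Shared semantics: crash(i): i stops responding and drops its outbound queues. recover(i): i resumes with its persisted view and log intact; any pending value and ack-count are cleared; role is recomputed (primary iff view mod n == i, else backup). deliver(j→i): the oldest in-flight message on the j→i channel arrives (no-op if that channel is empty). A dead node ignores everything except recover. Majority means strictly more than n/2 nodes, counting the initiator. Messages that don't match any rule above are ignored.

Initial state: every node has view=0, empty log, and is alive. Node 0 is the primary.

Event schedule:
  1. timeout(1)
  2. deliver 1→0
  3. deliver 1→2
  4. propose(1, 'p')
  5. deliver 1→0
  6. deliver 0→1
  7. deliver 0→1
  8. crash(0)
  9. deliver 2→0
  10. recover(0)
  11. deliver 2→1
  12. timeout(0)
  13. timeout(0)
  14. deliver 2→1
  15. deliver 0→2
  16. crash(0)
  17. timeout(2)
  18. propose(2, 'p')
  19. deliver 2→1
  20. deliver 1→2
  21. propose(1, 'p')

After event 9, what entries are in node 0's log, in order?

p

[1] timeout(1) → N1(prim v1 [-])
[2] deliver 1→0 → N0(back v1 [-])
[3] deliver 1→2 → N2(back v1 [-])
[4] propose(1,'p') → ∅
[5] deliver 1→0 → N0(back v1 [p])
[6] deliver 0→1 → N1(prim v1 [p])
[7] deliver 0→1 → ∅
[8] crash(0) → N0(✗back v1 [p])
[9] deliver 2→0 → ∅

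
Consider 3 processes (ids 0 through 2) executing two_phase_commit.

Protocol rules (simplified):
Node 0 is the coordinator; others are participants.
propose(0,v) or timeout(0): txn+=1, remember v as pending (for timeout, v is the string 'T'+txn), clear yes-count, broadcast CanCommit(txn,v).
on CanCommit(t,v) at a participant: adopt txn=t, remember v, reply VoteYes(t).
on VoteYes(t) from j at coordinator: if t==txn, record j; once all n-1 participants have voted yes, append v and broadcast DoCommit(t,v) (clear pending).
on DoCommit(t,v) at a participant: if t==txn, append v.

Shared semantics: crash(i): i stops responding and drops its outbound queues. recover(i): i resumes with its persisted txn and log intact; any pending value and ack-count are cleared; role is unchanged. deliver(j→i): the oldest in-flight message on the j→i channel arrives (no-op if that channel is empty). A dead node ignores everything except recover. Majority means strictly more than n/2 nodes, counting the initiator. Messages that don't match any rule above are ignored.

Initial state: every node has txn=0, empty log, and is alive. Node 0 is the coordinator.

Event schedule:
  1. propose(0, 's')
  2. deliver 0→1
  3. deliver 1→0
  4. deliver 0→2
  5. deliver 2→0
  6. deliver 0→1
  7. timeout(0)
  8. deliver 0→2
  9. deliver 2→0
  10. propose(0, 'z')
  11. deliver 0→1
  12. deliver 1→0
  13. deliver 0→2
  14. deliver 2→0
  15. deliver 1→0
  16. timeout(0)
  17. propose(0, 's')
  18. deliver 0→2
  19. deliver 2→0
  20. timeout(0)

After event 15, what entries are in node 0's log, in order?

s

[1] propose(0,'s') → N0(coor t1 [-])
[2] deliver 0→1 → N1(part t1 [-])
[3] deliver 1→0 → ∅
[4] deliver 0→2 → N2(part t1 [-])
[5] deliver 2→0 → N0(coor t1 [s])
[6] deliver 0→1 → N1(part t1 [s])
[7] timeout(0) → N0(coor t2 [s])
[8] deliver 0→2 → N2(part t1 [s])
[9] deliver 2→0 → ∅
[10] propose(0,'z') → N0(coor t3 [s])
[11] deliver 0→1 → N1(part t2 [s])
[12] deliver 1→0 → ∅
[13] deliver 0→2 → N2(part t2 [s])
[14] deliver 2→0 → ∅
[15] deliver 1→0 → ∅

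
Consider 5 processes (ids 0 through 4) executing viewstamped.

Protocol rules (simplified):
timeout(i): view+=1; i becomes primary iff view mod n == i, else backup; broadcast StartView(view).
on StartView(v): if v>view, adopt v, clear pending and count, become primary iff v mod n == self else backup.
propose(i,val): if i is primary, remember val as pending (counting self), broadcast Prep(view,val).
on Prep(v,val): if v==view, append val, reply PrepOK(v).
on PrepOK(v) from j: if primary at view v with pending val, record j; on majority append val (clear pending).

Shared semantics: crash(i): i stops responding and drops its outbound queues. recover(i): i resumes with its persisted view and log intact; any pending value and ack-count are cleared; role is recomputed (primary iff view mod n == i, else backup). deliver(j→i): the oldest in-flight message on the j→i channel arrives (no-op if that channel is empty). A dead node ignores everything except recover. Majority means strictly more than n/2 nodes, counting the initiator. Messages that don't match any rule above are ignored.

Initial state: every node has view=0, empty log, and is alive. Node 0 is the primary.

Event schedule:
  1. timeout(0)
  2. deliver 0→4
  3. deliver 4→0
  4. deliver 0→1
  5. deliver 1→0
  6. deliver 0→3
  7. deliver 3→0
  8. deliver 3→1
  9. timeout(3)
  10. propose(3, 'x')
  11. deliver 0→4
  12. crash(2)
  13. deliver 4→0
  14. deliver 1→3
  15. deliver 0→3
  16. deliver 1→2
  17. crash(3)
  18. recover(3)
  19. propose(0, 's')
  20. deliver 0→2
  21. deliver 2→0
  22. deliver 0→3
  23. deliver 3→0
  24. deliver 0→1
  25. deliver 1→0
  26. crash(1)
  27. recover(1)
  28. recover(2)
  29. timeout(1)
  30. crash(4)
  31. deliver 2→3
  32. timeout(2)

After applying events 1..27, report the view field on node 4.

e1 timeout(0): 0[back,v=1,-]
e2 deliver 0→4: 4[back,v=1,-]
e3 deliver 4→0: ·
e4 deliver 0→1: 1[prim,v=1,-]
e5 deliver 1→0: ·
e6 deliver 0→3: 3[back,v=1,-]
e7 deliver 3→0: ·
e8 deliver 3→1: ·
e9 timeout(3): 3[back,v=2,-]
e10 propose(3,'x'): ·
e11 deliver 0→4: ·
e12 crash(2): 2[✗back,v=0,-]
e13 deliver 4→0: ·
e14 deliver 1→3: ·
e15 deliver 0→3: ·
e16 deliver 1→2: ·
e17 crash(3): 3[✗back,v=2,-]
e18 recover(3): 3[back,v=2,-]
e19 propose(0,'s'): ·
e20 deliver 0→2: ·
e21 deliver 2→0: ·
e22 deliver 0→3: ·
e23 deliver 3→0: ·
e24 deliver 0→1: ·
e25 deliver 1→0: ·
e26 crash(1): 1[✗prim,v=1,-]
e27 recover(1): 1[prim,v=1,-]

1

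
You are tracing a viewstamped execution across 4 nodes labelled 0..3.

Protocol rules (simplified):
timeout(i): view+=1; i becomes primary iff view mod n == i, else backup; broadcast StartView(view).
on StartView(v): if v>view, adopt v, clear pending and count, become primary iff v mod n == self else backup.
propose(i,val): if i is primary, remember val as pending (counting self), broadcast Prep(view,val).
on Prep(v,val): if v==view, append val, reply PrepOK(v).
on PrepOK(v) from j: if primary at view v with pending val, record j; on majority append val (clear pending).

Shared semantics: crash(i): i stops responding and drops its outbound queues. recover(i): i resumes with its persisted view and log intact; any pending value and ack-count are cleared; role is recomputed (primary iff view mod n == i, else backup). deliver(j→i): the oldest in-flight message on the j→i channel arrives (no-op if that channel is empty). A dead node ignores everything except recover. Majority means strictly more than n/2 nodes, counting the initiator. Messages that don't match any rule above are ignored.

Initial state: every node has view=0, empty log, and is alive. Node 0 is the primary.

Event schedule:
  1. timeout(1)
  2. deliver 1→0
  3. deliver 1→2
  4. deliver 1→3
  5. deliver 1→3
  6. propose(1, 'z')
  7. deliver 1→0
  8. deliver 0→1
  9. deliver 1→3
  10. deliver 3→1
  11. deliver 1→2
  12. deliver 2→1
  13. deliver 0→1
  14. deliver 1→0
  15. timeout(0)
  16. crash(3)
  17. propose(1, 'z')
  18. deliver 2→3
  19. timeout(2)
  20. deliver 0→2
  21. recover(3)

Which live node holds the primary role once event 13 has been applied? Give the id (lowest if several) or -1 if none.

1

1. timeout(1):  <1:prim v1 ->
2. deliver 1→0:  <0:back v1 ->
3. deliver 1→2:  <2:back v1 ->
4. deliver 1→3:  <3:back v1 ->
5. deliver 1→3:  nop
6. propose(1,'z'):  nop
7. deliver 1→0:  <0:back v1 z>
8. deliver 0→1:  nop
9. deliver 1→3:  <3:back v1 z>
10. deliver 3→1:  <1:prim v1 z>
11. deliver 1→2:  <2:back v1 z>
12. deliver 2→1:  nop
13. deliver 0→1:  nop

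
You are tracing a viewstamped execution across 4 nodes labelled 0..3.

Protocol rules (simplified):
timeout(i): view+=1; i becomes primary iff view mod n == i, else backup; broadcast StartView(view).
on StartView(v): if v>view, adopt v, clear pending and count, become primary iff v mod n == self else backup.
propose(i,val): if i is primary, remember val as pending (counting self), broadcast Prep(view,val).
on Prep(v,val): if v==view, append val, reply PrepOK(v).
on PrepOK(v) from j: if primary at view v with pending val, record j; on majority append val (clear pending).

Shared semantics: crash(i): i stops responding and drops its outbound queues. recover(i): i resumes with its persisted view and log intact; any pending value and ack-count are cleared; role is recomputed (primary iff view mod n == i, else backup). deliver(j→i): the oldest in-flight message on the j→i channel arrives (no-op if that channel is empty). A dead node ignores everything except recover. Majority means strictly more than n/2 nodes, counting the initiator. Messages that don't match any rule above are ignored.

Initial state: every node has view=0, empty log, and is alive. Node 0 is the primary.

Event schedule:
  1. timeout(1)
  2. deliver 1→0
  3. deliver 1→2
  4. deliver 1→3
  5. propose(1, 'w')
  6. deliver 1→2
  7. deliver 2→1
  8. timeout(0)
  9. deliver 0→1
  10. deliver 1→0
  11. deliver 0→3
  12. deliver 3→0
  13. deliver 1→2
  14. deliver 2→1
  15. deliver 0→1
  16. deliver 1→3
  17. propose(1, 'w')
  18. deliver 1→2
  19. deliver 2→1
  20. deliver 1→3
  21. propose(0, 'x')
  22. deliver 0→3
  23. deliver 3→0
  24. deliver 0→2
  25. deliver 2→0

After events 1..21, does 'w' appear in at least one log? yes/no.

step 1 timeout(1): 1={prim,v=1,log=-}
step 2 deliver 1→0: 0={back,v=1,log=-}
step 3 deliver 1→2: 2={back,v=1,log=-}
step 4 deliver 1→3: 3={back,v=1,log=-}
step 5 propose(1,'w'): —
step 6 deliver 1→2: 2={back,v=1,log=w}
step 7 deliver 2→1: —
step 8 timeout(0): 0={back,v=2,log=-}
step 9 deliver 0→1: 1={back,v=2,log=-}
step 10 deliver 1→0: —
step 11 deliver 0→3: 3={back,v=2,log=-}
step 12 deliver 3→0: —
step 13 deliver 1→2: —
step 14 deliver 2→1: —
step 15 deliver 0→1: —
step 16 deliver 1→3: —
step 17 propose(1,'w'): —
step 18 deliver 1→2: —
step 19 deliver 2→1: —
step 20 deliver 1→3: —
step 21 propose(0,'x'): —

yes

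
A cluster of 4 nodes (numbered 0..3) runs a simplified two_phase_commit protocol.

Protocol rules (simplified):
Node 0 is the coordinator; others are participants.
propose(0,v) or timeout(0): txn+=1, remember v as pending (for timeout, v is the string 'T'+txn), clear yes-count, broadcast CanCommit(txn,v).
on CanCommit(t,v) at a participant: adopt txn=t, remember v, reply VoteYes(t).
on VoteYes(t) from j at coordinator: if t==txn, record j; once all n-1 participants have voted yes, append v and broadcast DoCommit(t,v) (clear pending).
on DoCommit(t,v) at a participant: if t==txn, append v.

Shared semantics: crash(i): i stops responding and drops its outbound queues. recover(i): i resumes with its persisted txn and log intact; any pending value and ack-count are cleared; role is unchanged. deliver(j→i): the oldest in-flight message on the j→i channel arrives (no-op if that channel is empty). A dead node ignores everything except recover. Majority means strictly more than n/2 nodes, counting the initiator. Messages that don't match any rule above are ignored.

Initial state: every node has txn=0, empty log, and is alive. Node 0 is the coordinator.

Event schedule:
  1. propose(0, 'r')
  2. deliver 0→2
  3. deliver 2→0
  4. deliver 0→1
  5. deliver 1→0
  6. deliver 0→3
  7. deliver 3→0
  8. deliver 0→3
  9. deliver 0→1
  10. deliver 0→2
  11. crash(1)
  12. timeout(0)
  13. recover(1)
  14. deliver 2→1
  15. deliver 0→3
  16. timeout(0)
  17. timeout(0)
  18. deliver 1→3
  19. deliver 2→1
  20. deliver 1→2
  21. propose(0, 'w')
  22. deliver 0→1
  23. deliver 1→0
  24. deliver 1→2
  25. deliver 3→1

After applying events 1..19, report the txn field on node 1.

1

e1 propose(0,'r'): 0[coor,t=1,-]
e2 deliver 0→2: 2[part,t=1,-]
e3 deliver 2→0: ·
e4 deliver 0→1: 1[part,t=1,-]
e5 deliver 1→0: ·
e6 deliver 0→3: 3[part,t=1,-]
e7 deliver 3→0: 0[coor,t=1,r]
e8 deliver 0→3: 3[part,t=1,r]
e9 deliver 0→1: 1[part,t=1,r]
e10 deliver 0→2: 2[part,t=1,r]
e11 crash(1): 1[✗part,t=1,r]
e12 timeout(0): 0[coor,t=2,r]
e13 recover(1): 1[part,t=1,r]
e14 deliver 2→1: ·
e15 deliver 0→3: 3[part,t=2,r]
e16 timeout(0): 0[coor,t=3,r]
e17 timeout(0): 0[coor,t=4,r]
e18 deliver 1→3: ·
e19 deliver 2→1: ·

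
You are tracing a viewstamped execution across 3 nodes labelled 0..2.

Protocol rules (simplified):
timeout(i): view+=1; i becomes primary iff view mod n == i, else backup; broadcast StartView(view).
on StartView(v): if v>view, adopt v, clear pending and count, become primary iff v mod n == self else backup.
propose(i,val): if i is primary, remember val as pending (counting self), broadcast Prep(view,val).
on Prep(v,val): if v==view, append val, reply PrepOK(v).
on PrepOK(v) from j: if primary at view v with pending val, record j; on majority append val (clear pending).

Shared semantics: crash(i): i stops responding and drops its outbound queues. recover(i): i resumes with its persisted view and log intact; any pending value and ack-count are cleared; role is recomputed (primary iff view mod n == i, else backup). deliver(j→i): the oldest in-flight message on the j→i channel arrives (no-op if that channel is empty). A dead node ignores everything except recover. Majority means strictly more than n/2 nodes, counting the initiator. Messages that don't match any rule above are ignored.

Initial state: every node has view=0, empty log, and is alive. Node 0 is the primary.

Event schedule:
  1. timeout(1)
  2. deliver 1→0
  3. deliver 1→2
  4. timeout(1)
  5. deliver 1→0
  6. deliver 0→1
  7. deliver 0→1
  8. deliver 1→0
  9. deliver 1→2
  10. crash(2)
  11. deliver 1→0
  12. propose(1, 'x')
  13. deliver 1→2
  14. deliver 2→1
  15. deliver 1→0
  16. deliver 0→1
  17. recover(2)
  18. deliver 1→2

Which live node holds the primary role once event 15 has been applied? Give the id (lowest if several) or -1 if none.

1. timeout(1):  <1:prim v1 ->
2. deliver 1→0:  <0:back v1 ->
3. deliver 1→2:  <2:back v1 ->
4. timeout(1):  <1:back v2 ->
5. deliver 1→0:  <0:back v2 ->
6. deliver 0→1:  nop
7. deliver 0→1:  nop
8. deliver 1→0:  nop
9. deliver 1→2:  <2:prim v2 ->
10. crash(2):  <2:✗prim v2 ->
11. deliver 1→0:  nop
12. propose(1,'x'):  nop
13. deliver 1→2:  nop
14. deliver 2→1:  nop
15. deliver 1→0:  nop

-1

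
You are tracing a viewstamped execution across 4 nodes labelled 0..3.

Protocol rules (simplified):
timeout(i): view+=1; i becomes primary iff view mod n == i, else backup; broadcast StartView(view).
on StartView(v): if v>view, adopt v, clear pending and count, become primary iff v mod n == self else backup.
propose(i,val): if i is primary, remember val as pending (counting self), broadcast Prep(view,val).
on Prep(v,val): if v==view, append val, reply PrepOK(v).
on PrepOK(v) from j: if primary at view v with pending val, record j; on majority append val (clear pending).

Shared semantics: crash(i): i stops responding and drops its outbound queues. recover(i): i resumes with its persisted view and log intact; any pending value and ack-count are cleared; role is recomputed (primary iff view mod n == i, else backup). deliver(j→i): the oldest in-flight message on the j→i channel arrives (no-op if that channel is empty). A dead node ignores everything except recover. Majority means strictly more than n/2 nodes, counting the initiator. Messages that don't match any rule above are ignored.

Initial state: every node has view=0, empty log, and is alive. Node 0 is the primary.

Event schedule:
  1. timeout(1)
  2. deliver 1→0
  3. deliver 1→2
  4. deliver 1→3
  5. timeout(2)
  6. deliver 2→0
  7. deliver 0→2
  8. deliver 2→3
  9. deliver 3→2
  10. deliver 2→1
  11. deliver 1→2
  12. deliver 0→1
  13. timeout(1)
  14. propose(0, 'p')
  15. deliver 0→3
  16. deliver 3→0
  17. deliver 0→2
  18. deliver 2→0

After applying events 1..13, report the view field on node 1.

e1 timeout(1): 1[prim,v=1,-]
e2 deliver 1→0: 0[back,v=1,-]
e3 deliver 1→2: 2[back,v=1,-]
e4 deliver 1→3: 3[back,v=1,-]
e5 timeout(2): 2[prim,v=2,-]
e6 deliver 2→0: 0[back,v=2,-]
e7 deliver 0→2: ·
e8 deliver 2→3: 3[back,v=2,-]
e9 deliver 3→2: ·
e10 deliver 2→1: 1[back,v=2,-]
e11 deliver 1→2: ·
e12 deliver 0→1: ·
e13 timeout(1): 1[back,v=3,-]

3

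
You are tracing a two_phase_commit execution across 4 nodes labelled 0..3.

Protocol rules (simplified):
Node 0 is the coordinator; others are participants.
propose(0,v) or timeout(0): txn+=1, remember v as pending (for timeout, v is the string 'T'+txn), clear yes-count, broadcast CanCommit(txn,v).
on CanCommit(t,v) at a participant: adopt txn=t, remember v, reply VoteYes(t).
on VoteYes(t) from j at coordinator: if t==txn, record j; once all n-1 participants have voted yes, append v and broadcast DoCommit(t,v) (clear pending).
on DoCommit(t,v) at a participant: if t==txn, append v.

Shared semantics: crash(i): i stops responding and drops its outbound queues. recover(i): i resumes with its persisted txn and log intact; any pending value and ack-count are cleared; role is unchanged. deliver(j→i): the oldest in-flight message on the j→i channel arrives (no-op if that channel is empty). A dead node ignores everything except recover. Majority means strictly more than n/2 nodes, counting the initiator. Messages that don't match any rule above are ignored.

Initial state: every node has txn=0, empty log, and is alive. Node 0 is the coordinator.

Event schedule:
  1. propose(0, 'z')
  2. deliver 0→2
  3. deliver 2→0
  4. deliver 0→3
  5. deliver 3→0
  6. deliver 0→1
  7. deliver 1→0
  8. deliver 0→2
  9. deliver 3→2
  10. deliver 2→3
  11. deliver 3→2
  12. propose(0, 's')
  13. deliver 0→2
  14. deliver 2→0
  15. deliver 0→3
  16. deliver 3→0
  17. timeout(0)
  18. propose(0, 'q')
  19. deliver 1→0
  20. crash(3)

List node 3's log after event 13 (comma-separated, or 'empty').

1. propose(0,'z'):  <0:coor t1 ->
2. deliver 0→2:  <2:part t1 ->
3. deliver 2→0:  nop
4. deliver 0→3:  <3:part t1 ->
5. deliver 3→0:  nop
6. deliver 0→1:  <1:part t1 ->
7. deliver 1→0:  <0:coor t1 z>
8. deliver 0→2:  <2:part t1 z>
9. deliver 3→2:  nop
10. deliver 2→3:  nop
11. deliver 3→2:  nop
12. propose(0,'s'):  <0:coor t2 z>
13. deliver 0→2:  <2:part t2 z>

empty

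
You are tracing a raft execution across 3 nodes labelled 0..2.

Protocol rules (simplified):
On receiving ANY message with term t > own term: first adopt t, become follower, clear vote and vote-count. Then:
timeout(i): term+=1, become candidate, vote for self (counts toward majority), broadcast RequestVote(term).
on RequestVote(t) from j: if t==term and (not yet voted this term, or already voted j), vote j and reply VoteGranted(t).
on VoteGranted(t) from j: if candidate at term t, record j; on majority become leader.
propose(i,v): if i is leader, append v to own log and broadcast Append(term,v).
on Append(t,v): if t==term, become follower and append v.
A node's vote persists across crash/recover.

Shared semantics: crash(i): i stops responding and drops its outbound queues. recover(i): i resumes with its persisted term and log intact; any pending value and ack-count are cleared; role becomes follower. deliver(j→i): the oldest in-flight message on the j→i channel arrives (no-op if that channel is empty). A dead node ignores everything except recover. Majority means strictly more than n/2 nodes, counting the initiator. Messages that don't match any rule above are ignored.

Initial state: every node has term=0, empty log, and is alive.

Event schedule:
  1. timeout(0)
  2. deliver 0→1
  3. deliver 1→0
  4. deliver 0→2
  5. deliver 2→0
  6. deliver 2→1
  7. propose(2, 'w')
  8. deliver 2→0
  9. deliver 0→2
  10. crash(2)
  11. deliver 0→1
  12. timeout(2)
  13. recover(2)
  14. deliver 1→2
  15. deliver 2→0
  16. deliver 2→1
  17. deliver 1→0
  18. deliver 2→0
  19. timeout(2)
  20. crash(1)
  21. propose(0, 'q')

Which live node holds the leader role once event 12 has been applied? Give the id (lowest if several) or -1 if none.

0

step 1 timeout(0): 0={cand,t=1,log=-}
step 2 deliver 0→1: 1={foll,t=1,log=-}
step 3 deliver 1→0: 0={lead,t=1,log=-}
step 4 deliver 0→2: 2={foll,t=1,log=-}
step 5 deliver 2→0: —
step 6 deliver 2→1: —
step 7 propose(2,'w'): —
step 8 deliver 2→0: —
step 9 deliver 0→2: —
step 10 crash(2): 2={✗foll,t=1,log=-}
step 11 deliver 0→1: —
step 12 timeout(2): —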